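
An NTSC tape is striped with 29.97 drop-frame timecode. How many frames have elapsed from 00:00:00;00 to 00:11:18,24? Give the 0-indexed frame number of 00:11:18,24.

20344

As if non-drop at 30 labels/s: (0 × 3600 + 11 × 60 + 18) × 30 + 24 = 20364.
Minute boundaries passed: 11; those not divisible by 10: 11 − 1 = 10; dropped labels = 2 × 10 = 20.
Actual frame index = 20364 − 20 = 20344.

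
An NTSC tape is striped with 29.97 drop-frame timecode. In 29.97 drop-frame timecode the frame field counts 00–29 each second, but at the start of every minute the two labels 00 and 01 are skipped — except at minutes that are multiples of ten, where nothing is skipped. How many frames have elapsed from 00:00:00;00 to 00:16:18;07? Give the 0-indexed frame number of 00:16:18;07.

29317

As if non-drop at 30 labels/s: (0 × 3600 + 16 × 60 + 18) × 30 + 7 = 29347.
Minute boundaries passed: 16; those not divisible by 10: 16 − 1 = 15; dropped labels = 2 × 15 = 30.
Actual frame index = 29347 − 30 = 29317.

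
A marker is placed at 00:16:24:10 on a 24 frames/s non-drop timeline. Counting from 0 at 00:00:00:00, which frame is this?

Total seconds to the label: (0 × 3600 + 16 × 60 + 24) = 984.
Frame index = 984 × 24 + 10 = 23626.

frame 23626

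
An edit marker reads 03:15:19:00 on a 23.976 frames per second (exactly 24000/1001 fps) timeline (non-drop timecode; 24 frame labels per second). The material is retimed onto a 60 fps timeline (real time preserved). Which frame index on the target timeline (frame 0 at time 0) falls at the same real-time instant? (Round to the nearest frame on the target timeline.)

Source frame index: (3×3600 + 15×60 + 19) × 24 + 0 = 281256.
Real time: 281256 / (24000/1001) = 11730719/1000 s.
Target frame: (11730719/1000) × (60) = 35192157/50 ≈ 703843.140 → 703843.

frame 703843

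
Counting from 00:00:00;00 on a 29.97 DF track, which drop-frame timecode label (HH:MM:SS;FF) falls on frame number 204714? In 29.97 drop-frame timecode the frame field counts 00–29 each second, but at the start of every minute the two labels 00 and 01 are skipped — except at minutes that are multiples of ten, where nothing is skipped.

01:53:50;18

Ten DF minutes hold 17982 frames, so frame 204714 lies in block 11 (frames 197802–215783) with 6912 frames into that block.
The block's first minute is 1800 frames and the rest 1798 each; 6912 frames reaches minute 3, so 11 × 18 + 3 × 2 = 204 labels have been skipped so far.
Adding those back, label number 204714 + 204 = 204918 at 30 labels/s is 6830 s + 18 f = 1 h 53 min 50 s frame 18, i.e. 01:53:50;18.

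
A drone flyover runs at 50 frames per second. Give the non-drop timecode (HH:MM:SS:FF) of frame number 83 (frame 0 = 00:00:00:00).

00:00:01:33

83 ÷ 50 = 1 full seconds, remainder 33 frames.
1 s = 0 h 0 min 1 s.
Timecode: 00:00:01:33.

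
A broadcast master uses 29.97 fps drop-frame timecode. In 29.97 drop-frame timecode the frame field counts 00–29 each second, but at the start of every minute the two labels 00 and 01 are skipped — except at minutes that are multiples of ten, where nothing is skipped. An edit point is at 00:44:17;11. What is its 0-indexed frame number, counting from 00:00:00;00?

Complete 10-minute blocks: 4, each 17982 frames → 71928.
Remaining 4 whole minutes in the current block: 1800 + 3 × 1798 = 7194 frames.
Within the current minute: 17 × 30 + 11 − 2 = 519 (labels ;00/;01 skipped at this minute). Total = 71928 + 7194 + 519 = 79641.

79641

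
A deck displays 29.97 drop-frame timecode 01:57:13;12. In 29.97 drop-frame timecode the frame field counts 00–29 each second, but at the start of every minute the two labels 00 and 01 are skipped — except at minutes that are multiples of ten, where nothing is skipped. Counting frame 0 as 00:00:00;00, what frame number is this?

210790

As if non-drop at 30 labels/s: (1 × 3600 + 57 × 60 + 13) × 30 + 12 = 211002.
Minute boundaries passed: 117; those not divisible by 10: 117 − 11 = 106; dropped labels = 2 × 106 = 212.
Actual frame index = 211002 − 212 = 210790.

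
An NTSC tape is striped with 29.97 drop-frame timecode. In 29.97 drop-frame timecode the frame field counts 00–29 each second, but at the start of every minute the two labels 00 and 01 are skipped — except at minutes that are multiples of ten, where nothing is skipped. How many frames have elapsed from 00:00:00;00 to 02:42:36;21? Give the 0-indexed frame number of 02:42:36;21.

292409

As if non-drop at 30 labels/s: (2 × 3600 + 42 × 60 + 36) × 30 + 21 = 292701.
Minute boundaries passed: 162; those not divisible by 10: 162 − 16 = 146; dropped labels = 2 × 146 = 292.
Actual frame index = 292701 − 292 = 292409.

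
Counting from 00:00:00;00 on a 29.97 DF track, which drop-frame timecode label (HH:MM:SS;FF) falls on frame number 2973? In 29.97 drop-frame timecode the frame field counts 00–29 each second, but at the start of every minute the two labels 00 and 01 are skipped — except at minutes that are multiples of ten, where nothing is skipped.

Each 10-minute DF block holds 10 × 60 × 30 − 9 × 2 = 17982 frames. 2973 ÷ 17982 → 0 full blocks, remainder 2973.
Within the partial block the first minute is 1800 frames and each further minute 1798, so 1 further minute boundary passed. Total skipped labels = 18 × 0 + 2 × 1 = 2.
Non-drop label index = 2973 + 2 = 2975; at 30 labels/s that is 00:01:39:05, i.e. DF 00:01:39;05.

00:01:39;05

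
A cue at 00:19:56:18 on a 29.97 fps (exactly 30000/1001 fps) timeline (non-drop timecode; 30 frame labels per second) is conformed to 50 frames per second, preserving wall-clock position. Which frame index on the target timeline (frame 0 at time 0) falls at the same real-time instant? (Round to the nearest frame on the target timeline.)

frame 59890

Source frame index: (0×3600 + 19×60 + 56) × 30 + 18 = 35898.
Real time: 35898 / (30000/1001) = 5988983/5000 s.
Target frame: (5988983/5000) × (50) = 5988983/100 ≈ 59889.830 → 59890.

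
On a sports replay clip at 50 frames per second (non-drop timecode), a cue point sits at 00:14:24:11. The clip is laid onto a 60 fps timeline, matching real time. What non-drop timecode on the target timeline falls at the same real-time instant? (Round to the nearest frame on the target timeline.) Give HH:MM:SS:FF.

00:14:24:13

Source frame index: (0×3600 + 14×60 + 24) × 50 + 11 = 43211.
Real time: 43211 / (50) = 43211/50 s.
Target frame: (43211/50) × (60) = 259266/5 ≈ 51853.200 → 51853.
At 60 labels/s: frame 51853 → 00:14:24:13.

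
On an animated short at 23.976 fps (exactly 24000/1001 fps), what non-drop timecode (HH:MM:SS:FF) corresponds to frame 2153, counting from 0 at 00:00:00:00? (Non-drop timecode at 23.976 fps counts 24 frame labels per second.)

2153 ÷ 24 = 89 full seconds, remainder 17 frames.
89 s = 0 h 1 min 29 s.
Timecode: 00:01:29:17.

00:01:29:17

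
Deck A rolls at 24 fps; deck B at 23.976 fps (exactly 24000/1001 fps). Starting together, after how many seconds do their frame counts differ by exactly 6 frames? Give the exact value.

The gap grows by |24000/1001 − 24| = 24/1001 frames per second.
Time for a 6-frame gap: 6 ÷ (24/1001) = 250.25 s.

250.25 seconds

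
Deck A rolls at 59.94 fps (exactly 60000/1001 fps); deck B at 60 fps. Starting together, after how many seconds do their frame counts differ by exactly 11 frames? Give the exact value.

11011/60 seconds

The gap grows by |60 − 60000/1001| = 60/1001 frames per second.
Time for a 11-frame gap: 11 ÷ (60/1001) = 11011/60 s.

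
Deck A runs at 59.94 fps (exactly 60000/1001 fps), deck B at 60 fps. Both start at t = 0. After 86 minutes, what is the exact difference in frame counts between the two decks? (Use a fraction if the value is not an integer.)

309600/1001 frames

86 min = 5160 s.
A emits 60000/1001 × 5160 = 309600000/1001 frames; B emits 60 × 5160 = 309600.
Difference = 309600/1001 frames (≈ 309.2907); B is ahead of A.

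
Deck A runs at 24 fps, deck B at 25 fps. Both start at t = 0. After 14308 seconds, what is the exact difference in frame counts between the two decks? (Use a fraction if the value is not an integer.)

A emits 24 × 14308 = 343392 frames; B emits 25 × 14308 = 357700.
Difference = 14308 frames; B is ahead of A.

14308 frames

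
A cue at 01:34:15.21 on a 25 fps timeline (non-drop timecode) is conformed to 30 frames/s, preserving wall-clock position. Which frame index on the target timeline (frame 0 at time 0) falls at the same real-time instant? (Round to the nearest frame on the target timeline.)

Source frame index: (1×3600 + 34×60 + 15) × 25 + 21 = 141396.
Real time: 141396 / (25) = 141396/25 s.
Target frame: (141396/25) × (30) = 848376/5 ≈ 169675.200 → 169675.

frame 169675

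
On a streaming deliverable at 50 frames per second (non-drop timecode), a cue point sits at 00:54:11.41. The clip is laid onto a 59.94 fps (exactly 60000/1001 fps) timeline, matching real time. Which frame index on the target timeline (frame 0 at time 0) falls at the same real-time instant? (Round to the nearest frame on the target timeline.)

Source frame index: (0×3600 + 54×60 + 11) × 50 + 41 = 162591.
Real time: 162591 / (50) = 162591/50 s.
Target frame: (162591/50) × (60000/1001) = 1364400/7 ≈ 194914.286 → 194914.

frame 194914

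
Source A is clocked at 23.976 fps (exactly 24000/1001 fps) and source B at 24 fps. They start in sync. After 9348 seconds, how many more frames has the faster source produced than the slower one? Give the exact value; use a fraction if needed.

224352/1001 frames

A emits 24000/1001 × 9348 = 224352000/1001 frames; B emits 24 × 9348 = 224352.
Difference = 224352/1001 frames (≈ 224.1279); B is ahead of A.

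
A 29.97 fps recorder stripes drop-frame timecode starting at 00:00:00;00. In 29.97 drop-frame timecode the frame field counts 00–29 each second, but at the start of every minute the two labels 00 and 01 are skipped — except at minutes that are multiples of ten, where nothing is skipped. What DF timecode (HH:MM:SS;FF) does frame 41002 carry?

00:22:48;02

Each 10-minute DF block holds 10 × 60 × 30 − 9 × 2 = 17982 frames. 41002 ÷ 17982 → 2 full blocks, remainder 5038.
Within the partial block the first minute is 1800 frames and each further minute 1798, so 2 further minute boundaries passed. Total skipped labels = 18 × 2 + 2 × 2 = 40.
Non-drop label index = 41002 + 40 = 41042; at 30 labels/s that is 00:22:48:02, i.e. DF 00:22:48;02.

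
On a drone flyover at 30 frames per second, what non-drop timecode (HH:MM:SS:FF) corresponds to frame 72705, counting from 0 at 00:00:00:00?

72705 ÷ 30 = 2423 full seconds, remainder 15 frames.
2423 s = 0 h 40 min 23 s.
Timecode: 00:40:23:15.

00:40:23:15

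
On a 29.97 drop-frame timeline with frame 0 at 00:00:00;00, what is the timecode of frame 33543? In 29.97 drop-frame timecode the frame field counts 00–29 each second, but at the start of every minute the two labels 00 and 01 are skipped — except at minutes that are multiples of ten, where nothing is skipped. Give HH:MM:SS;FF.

00:18:39;07

Each 10-minute DF block holds 10 × 60 × 30 − 9 × 2 = 17982 frames. 33543 ÷ 17982 → 1 full block, remainder 15561.
Within the partial block the first minute is 1800 frames and each further minute 1798, so 8 further minute boundaries passed. Total skipped labels = 18 × 1 + 2 × 8 = 34.
Non-drop label index = 33543 + 34 = 33577; at 30 labels/s that is 00:18:39:07, i.e. DF 00:18:39;07.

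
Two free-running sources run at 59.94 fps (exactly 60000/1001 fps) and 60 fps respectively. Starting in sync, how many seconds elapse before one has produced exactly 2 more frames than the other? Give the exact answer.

The gap grows by |60 − 60000/1001| = 60/1001 frames per second.
Time for a 2-frame gap: 2 ÷ (60/1001) = 1001/30 s.

1001/30 seconds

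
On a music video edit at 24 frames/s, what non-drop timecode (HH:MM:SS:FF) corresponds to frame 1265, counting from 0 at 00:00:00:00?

00:00:52:17

1265 ÷ 24 = 52 full seconds, remainder 17 frames.
52 s = 0 h 0 min 52 s.
Timecode: 00:00:52:17.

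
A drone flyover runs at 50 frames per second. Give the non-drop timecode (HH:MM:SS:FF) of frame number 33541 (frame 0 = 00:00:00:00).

33541 ÷ 50 = 670 full seconds, remainder 41 frames.
670 s = 0 h 11 min 10 s.
Timecode: 00:11:10:41.

00:11:10:41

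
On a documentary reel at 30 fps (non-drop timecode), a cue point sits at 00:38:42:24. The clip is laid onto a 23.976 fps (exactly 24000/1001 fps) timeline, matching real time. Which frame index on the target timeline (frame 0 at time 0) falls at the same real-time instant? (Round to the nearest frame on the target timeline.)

Source frame index: (0×3600 + 38×60 + 42) × 30 + 24 = 69684.
Real time: 69684 / (30) = 11614/5 s.
Target frame: (11614/5) × (24000/1001) = 55747200/1001 ≈ 55691.508 → 55692.

frame 55692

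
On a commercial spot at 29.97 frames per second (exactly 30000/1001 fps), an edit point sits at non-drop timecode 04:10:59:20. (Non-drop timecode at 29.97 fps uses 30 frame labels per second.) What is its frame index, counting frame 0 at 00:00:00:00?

Total seconds to the label: (4 × 3600 + 10 × 60 + 59) = 15059.
Frame index = 15059 × 30 + 20 = 451790.

451790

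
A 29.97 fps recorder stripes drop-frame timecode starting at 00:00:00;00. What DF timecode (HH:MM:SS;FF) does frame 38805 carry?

Each 10-minute DF block holds 10 × 60 × 30 − 9 × 2 = 17982 frames. 38805 ÷ 17982 → 2 full blocks, remainder 2841.
Within the partial block the first minute is 1800 frames and each further minute 1798, so 1 further minute boundary passed. Total skipped labels = 18 × 2 + 2 × 1 = 38.
Non-drop label index = 38805 + 38 = 38843; at 30 labels/s that is 00:21:34:23, i.e. DF 00:21:34;23.

00:21:34;23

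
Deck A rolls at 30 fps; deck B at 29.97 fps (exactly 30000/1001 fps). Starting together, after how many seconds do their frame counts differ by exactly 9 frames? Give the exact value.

The gap grows by |30000/1001 − 30| = 30/1001 frames per second.
Time for a 9-frame gap: 9 ÷ (30/1001) = 300.3 s.

300.3 seconds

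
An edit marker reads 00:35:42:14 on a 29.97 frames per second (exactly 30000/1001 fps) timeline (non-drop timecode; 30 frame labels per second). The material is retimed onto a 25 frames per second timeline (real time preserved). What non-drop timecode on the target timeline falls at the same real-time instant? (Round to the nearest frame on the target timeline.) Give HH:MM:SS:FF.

Source frame index: (0×3600 + 35×60 + 42) × 30 + 14 = 64274.
Real time: 64274 / (30000/1001) = 32169137/15000 s.
Target frame: (32169137/15000) × (25) = 32169137/600 ≈ 53615.228 → 53615.
At 25 labels/s: frame 53615 → 00:35:44:15.

00:35:44:15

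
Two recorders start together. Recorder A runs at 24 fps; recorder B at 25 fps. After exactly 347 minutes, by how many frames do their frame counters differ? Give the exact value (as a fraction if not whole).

347 min = 20820 s.
A emits 24 × 20820 = 499680 frames; B emits 25 × 20820 = 520500.
Difference = 20820 frames; B is ahead of A.

20820 frames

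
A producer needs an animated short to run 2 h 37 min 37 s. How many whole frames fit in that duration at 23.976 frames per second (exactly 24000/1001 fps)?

226741 frames

2 h 37 min 37 s = 9457 s.
Frames = 9457 × 24000/1001 = 32424000/143 ≈ 226741.2587.
Complete frames: 226741.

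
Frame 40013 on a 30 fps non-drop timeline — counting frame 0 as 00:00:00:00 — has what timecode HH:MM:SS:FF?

00:22:13:23

40013 ÷ 30 = 1333 full seconds, remainder 23 frames.
1333 s = 0 h 22 min 13 s.
Timecode: 00:22:13:23.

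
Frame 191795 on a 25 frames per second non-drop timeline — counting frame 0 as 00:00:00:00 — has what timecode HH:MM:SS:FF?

02:07:51:20

191795 ÷ 25 = 7671 full seconds, remainder 20 frames.
7671 s = 2 h 7 min 51 s.
Timecode: 02:07:51:20.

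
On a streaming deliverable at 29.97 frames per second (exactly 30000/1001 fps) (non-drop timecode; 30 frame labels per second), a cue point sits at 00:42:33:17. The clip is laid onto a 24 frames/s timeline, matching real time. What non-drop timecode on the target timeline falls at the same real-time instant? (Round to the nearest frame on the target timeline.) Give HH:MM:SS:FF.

00:42:36:03

Source frame index: (0×3600 + 42×60 + 33) × 30 + 17 = 76607.
Real time: 76607 / (30000/1001) = 76683607/30000 s.
Target frame: (76683607/30000) × (24) = 76683607/1250 ≈ 61346.886 → 61347.
At 24 labels/s: frame 61347 → 00:42:36:03.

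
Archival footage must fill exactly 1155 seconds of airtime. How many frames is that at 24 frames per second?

27720 frames

Frames = 1155 × 24 = 27720.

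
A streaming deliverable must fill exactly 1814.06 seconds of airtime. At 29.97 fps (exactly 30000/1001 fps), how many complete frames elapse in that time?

Frames = 1814.06 × 30000/1001 = 54421800/1001 ≈ 54367.4326.
Complete frames: 54367.

54367 frames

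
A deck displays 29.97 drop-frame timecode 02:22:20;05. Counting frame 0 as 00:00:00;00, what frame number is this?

255949

As if non-drop at 30 labels/s: (2 × 3600 + 22 × 60 + 20) × 30 + 5 = 256205.
Minute boundaries passed: 142; those not divisible by 10: 142 − 14 = 128; dropped labels = 2 × 128 = 256.
Actual frame index = 256205 − 256 = 255949.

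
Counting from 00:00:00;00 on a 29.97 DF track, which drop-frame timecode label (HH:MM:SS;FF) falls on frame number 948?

00:00:31;18

Each 10-minute DF block holds 10 × 60 × 30 − 9 × 2 = 17982 frames. 948 ÷ 17982 → 0 full blocks, remainder 948.
Within the partial block the first minute is 1800 frames and each further minute 1798, so 0 further minute boundaries passed. Total skipped labels = 18 × 0 + 2 × 0 = 0.
Non-drop label index = 948 + 0 = 948; at 30 labels/s that is 00:00:31:18, i.e. DF 00:00:31;18.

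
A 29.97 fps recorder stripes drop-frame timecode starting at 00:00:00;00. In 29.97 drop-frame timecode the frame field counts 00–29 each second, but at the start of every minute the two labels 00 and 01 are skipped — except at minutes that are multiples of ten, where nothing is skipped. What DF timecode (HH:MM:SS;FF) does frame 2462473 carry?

Ten DF minutes hold 17982 frames, so frame 2462473 lies in block 136 (frames 2445552–2463533) with 16921 frames into that block.
The block's first minute is 1800 frames and the rest 1798 each; 16921 frames reaches minute 9, so 136 × 18 + 9 × 2 = 2466 labels have been skipped so far.
Adding those back, label number 2462473 + 2466 = 2464939 at 30 labels/s is 82164 s + 19 f = 22 h 49 min 24 s frame 19, i.e. 22:49:24;19.

22:49:24;19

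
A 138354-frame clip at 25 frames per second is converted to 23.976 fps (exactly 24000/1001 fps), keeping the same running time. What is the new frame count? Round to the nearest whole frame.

132687 frames

Frames at target rate = 138354 × (24000/1001) / (25) = 132819840/1001 ≈ 132687.153.
Nearest whole frame: 132687.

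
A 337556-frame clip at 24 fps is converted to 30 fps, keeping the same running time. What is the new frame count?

Target frames = source frames × (target rate / source rate) = 337556 × (30)/(24) = 337556 × 5/4 = 421945.

421945 frames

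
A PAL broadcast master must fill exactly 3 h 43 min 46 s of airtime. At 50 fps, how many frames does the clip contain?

3 h 43 min 46 s = 13426 s.
Frames = 13426 × 50 = 671300.

671300 frames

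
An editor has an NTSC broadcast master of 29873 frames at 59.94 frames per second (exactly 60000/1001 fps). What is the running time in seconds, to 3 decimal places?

Running time = 29873 × 1001/60000 = 29902873/60000 s ≈ 498.381 s.

498.381 seconds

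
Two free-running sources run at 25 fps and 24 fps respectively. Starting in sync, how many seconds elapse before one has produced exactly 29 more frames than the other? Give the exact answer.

The gap grows by |24 − 25| = 1 frame per second.
Time for a 29-frame gap: 29 ÷ (1) = 29 s.

29 seconds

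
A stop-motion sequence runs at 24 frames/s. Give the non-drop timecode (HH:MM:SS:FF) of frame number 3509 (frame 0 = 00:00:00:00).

00:02:26:05

3509 ÷ 24 = 146 full seconds, remainder 5 frames.
146 s = 0 h 2 min 26 s.
Timecode: 00:02:26:05.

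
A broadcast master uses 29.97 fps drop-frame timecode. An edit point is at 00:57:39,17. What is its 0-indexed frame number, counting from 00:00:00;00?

As if non-drop at 30 labels/s: (0 × 3600 + 57 × 60 + 39) × 30 + 17 = 103787.
Minute boundaries passed: 57; those not divisible by 10: 57 − 5 = 52; dropped labels = 2 × 52 = 104.
Actual frame index = 103787 − 104 = 103683.

103683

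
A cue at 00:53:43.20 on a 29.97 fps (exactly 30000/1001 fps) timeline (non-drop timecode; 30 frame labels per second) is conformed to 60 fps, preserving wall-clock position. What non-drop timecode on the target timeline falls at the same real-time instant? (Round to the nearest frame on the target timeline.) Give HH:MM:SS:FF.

Source frame index: (0×3600 + 53×60 + 43) × 30 + 20 = 96710.
Real time: 96710 / (30000/1001) = 9680671/3000 s.
Target frame: (9680671/3000) × (60) = 9680671/50 ≈ 193613.420 → 193613.
At 60 labels/s: frame 193613 → 00:53:46:53.

00:53:46:53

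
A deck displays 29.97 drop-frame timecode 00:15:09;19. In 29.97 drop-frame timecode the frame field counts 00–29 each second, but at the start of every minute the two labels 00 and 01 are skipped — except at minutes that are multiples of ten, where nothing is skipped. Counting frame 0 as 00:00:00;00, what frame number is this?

27261

Complete 10-minute blocks: 1, each 17982 frames → 17982.
Remaining 5 whole minutes in the current block: 1800 + 4 × 1798 = 8992 frames.
Within the current minute: 9 × 30 + 19 − 2 = 287 (labels ;00/;01 skipped at this minute). Total = 17982 + 8992 + 287 = 27261.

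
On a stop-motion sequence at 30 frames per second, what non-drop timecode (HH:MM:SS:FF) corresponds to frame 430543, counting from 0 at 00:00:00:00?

03:59:11:13

430543 ÷ 30 = 14351 full seconds, remainder 13 frames.
14351 s = 3 h 59 min 11 s.
Timecode: 03:59:11:13.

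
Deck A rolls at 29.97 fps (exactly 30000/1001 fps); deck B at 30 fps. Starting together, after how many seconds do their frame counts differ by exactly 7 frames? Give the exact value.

7007/30 seconds

The gap grows by |30 − 30000/1001| = 30/1001 frames per second.
Time for a 7-frame gap: 7 ÷ (30/1001) = 7007/30 s.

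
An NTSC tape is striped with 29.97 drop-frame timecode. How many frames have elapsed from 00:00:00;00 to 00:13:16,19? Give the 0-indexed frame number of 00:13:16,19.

As if non-drop at 30 labels/s: (0 × 3600 + 13 × 60 + 16) × 30 + 19 = 23899.
Minute boundaries passed: 13; those not divisible by 10: 13 − 1 = 12; dropped labels = 2 × 12 = 24.
Actual frame index = 23899 − 24 = 23875.

23875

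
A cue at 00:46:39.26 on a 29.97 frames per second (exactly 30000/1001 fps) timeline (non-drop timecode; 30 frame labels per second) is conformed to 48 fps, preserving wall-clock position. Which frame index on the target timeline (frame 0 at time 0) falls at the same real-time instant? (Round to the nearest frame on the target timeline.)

Source frame index: (0×3600 + 46×60 + 39) × 30 + 26 = 83996.
Real time: 83996 / (30000/1001) = 21019999/7500 s.
Target frame: (21019999/7500) × (48) = 84079996/625 ≈ 134527.994 → 134528.

frame 134528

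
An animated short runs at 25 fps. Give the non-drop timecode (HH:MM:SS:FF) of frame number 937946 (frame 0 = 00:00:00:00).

10:25:17:21

937946 ÷ 25 = 37517 full seconds, remainder 21 frames.
37517 s = 10 h 25 min 17 s.
Timecode: 10:25:17:21.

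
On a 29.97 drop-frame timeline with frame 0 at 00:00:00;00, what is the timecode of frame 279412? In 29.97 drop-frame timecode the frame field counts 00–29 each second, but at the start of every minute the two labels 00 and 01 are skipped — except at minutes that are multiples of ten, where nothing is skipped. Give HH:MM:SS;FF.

Each 10-minute DF block holds 10 × 60 × 30 − 9 × 2 = 17982 frames. 279412 ÷ 17982 → 15 full blocks, remainder 9682.
Within the partial block the first minute is 1800 frames and each further minute 1798, so 5 further minute boundaries passed. Total skipped labels = 18 × 15 + 2 × 5 = 280.
Non-drop label index = 279412 + 280 = 279692; at 30 labels/s that is 02:35:23:02, i.e. DF 02:35:23;02.

02:35:23;02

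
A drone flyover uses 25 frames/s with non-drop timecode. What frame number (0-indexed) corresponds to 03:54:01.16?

Total seconds to the label: (3 × 3600 + 54 × 60 + 1) = 14041.
Frame index = 14041 × 25 + 16 = 351041.

351041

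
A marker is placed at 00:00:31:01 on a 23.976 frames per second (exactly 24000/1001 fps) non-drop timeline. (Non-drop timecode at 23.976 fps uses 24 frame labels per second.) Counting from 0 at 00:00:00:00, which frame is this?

Total seconds to the label: (0 × 3600 + 0 × 60 + 31) = 31.
Frame index = 31 × 24 + 1 = 745.

745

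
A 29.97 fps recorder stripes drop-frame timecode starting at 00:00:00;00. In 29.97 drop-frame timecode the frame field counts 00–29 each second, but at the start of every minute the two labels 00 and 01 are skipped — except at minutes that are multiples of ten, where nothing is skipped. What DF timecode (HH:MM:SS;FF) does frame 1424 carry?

Ten DF minutes hold 17982 frames, so frame 1424 lies in block 0 (frames 0–17981) with 1424 frames into that block.
The block's first minute is 1800 frames and the rest 1798 each; 1424 frames reaches minute 0, so 0 × 18 + 0 × 2 = 0 labels have been skipped so far.
Adding those back, label number 1424 + 0 = 1424 at 30 labels/s is 47 s + 14 f = 0 h 0 min 47 s frame 14, i.e. 00:00:47;14.

00:00:47;14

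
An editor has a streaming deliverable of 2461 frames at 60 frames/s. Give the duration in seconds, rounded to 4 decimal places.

41.0167 seconds

Running time = 2461 × 1/60 = 2461/60 s ≈ 41.0167 s.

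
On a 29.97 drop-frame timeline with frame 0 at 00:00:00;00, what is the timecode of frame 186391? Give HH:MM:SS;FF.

01:43:39;07

Ten DF minutes hold 17982 frames, so frame 186391 lies in block 10 (frames 179820–197801) with 6571 frames into that block.
The block's first minute is 1800 frames and the rest 1798 each; 6571 frames reaches minute 3, so 10 × 18 + 3 × 2 = 186 labels have been skipped so far.
Adding those back, label number 186391 + 186 = 186577 at 30 labels/s is 6219 s + 7 f = 1 h 43 min 39 s frame 7, i.e. 01:43:39;07.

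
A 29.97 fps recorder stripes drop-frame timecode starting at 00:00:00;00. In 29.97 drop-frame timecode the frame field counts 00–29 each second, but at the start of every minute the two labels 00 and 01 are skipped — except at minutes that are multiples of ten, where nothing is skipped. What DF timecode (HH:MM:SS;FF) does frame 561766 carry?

Each 10-minute DF block holds 10 × 60 × 30 − 9 × 2 = 17982 frames. 561766 ÷ 17982 → 31 full blocks, remainder 4324.
Within the partial block the first minute is 1800 frames and each further minute 1798, so 2 further minute boundaries passed. Total skipped labels = 18 × 31 + 2 × 2 = 562.
Non-drop label index = 561766 + 562 = 562328; at 30 labels/s that is 05:12:24:08, i.e. DF 05:12:24;08.

05:12:24;08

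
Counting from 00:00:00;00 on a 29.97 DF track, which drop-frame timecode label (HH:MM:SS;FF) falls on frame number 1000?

Ten DF minutes hold 17982 frames, so frame 1000 lies in block 0 (frames 0–17981) with 1000 frames into that block.
The block's first minute is 1800 frames and the rest 1798 each; 1000 frames reaches minute 0, so 0 × 18 + 0 × 2 = 0 labels have been skipped so far.
Adding those back, label number 1000 + 0 = 1000 at 30 labels/s is 33 s + 10 f = 0 h 0 min 33 s frame 10, i.e. 00:00:33;10.

00:00:33;10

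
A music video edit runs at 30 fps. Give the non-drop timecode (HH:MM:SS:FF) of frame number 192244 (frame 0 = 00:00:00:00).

192244 ÷ 30 = 6408 full seconds, remainder 4 frames.
6408 s = 1 h 46 min 48 s.
Timecode: 01:46:48:04.

01:46:48:04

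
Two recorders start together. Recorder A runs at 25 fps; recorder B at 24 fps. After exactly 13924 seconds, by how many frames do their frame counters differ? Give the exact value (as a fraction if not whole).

13924 frames

A emits 25 × 13924 = 348100 frames; B emits 24 × 13924 = 334176.
Difference = 13924 frames; B is behind A.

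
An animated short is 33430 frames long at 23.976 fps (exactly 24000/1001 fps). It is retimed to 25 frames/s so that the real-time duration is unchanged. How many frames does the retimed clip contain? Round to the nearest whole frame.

Frames at target rate = 33430 × (25) / (24000/1001) = 3346343/96 ≈ 34857.740.
Nearest whole frame: 34858.

34858 frames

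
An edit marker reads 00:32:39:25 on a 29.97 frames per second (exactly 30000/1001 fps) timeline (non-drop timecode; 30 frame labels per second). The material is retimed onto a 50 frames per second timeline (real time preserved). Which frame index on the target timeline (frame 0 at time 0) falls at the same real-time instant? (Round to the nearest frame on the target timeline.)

Source frame index: (0×3600 + 32×60 + 39) × 30 + 25 = 58795.
Real time: 58795 / (30000/1001) = 11770759/6000 s.
Target frame: (11770759/6000) × (50) = 11770759/120 ≈ 98089.658 → 98090.

frame 98090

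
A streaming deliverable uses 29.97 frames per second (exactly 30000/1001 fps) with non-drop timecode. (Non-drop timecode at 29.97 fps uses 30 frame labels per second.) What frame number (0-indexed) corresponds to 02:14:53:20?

Total seconds to the label: (2 × 3600 + 14 × 60 + 53) = 8093.
Frame index = 8093 × 30 + 20 = 242810.

frame 242810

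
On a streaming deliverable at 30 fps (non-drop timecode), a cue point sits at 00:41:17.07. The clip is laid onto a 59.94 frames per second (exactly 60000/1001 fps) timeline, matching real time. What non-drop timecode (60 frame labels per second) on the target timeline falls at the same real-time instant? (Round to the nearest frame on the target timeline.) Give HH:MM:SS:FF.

Source frame index: (0×3600 + 41×60 + 17) × 30 + 7 = 74317.
Real time: 74317 / (30) = 74317/30 s.
Target frame: (74317/30) × (60000/1001) = 148634000/1001 ≈ 148485.514 → 148486.
At 60 labels/s: frame 148486 → 00:41:14:46.

00:41:14:46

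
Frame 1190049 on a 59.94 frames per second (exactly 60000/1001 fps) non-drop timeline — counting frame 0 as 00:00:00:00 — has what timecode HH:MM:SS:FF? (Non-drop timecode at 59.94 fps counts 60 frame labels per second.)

1190049 ÷ 60 = 19834 full seconds, remainder 9 frames.
19834 s = 5 h 30 min 34 s.
Timecode: 05:30:34:09.

05:30:34:09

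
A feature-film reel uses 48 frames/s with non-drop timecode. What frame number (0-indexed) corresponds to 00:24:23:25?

70249

Total seconds to the label: (0 × 3600 + 24 × 60 + 23) = 1463.
Frame index = 1463 × 48 + 25 = 70249.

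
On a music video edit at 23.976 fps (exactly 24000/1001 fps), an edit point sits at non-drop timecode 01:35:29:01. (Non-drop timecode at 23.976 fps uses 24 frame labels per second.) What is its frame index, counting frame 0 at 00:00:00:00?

Total seconds to the label: (1 × 3600 + 35 × 60 + 29) = 5729.
Frame index = 5729 × 24 + 1 = 137497.

frame 137497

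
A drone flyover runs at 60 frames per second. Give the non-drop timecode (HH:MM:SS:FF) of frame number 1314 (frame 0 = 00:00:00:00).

1314 ÷ 60 = 21 full seconds, remainder 54 frames.
21 s = 0 h 0 min 21 s.
Timecode: 00:00:21:54.

00:00:21:54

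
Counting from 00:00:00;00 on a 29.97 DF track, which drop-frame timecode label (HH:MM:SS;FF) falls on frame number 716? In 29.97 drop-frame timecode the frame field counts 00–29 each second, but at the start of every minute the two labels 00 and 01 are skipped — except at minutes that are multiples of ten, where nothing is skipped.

Ten DF minutes hold 17982 frames, so frame 716 lies in block 0 (frames 0–17981) with 716 frames into that block.
The block's first minute is 1800 frames and the rest 1798 each; 716 frames reaches minute 0, so 0 × 18 + 0 × 2 = 0 labels have been skipped so far.
Adding those back, label number 716 + 0 = 716 at 30 labels/s is 23 s + 26 f = 0 h 0 min 23 s frame 26, i.e. 00:00:23;26.

00:00:23;26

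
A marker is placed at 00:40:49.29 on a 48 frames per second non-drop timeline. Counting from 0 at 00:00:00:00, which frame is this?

Total seconds to the label: (0 × 3600 + 40 × 60 + 49) = 2449.
Frame index = 2449 × 48 + 29 = 117581.

frame 117581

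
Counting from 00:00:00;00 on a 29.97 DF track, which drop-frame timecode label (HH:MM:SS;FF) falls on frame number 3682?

00:02:02;26

Each 10-minute DF block holds 10 × 60 × 30 − 9 × 2 = 17982 frames. 3682 ÷ 17982 → 0 full blocks, remainder 3682.
Within the partial block the first minute is 1800 frames and each further minute 1798, so 2 further minute boundaries passed. Total skipped labels = 18 × 0 + 2 × 2 = 4.
Non-drop label index = 3682 + 4 = 3686; at 30 labels/s that is 00:02:02:26, i.e. DF 00:02:02;26.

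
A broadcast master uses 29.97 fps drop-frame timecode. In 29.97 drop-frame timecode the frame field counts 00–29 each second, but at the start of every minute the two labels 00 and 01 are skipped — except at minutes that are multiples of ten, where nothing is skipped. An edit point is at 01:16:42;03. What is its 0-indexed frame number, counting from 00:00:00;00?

As if non-drop at 30 labels/s: (1 × 3600 + 16 × 60 + 42) × 30 + 3 = 138063.
Minute boundaries passed: 76; those not divisible by 10: 76 − 7 = 69; dropped labels = 2 × 69 = 138.
Actual frame index = 138063 − 138 = 137925.

137925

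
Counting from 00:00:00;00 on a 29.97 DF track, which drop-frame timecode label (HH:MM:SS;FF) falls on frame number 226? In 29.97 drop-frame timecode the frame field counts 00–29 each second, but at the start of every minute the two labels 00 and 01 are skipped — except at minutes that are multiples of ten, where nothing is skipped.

00:00:07;16

Each 10-minute DF block holds 10 × 60 × 30 − 9 × 2 = 17982 frames. 226 ÷ 17982 → 0 full blocks, remainder 226.
Within the partial block the first minute is 1800 frames and each further minute 1798, so 0 further minute boundaries passed. Total skipped labels = 18 × 0 + 2 × 0 = 0.
Non-drop label index = 226 + 0 = 226; at 30 labels/s that is 00:00:07:16, i.e. DF 00:00:07;16.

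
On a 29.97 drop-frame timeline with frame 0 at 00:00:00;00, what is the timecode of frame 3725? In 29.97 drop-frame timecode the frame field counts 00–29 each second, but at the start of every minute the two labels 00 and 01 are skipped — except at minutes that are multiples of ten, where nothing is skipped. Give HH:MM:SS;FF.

00:02:04;09

Each 10-minute DF block holds 10 × 60 × 30 − 9 × 2 = 17982 frames. 3725 ÷ 17982 → 0 full blocks, remainder 3725.
Within the partial block the first minute is 1800 frames and each further minute 1798, so 2 further minute boundaries passed. Total skipped labels = 18 × 0 + 2 × 2 = 4.
Non-drop label index = 3725 + 4 = 3729; at 30 labels/s that is 00:02:04:09, i.e. DF 00:02:04;09.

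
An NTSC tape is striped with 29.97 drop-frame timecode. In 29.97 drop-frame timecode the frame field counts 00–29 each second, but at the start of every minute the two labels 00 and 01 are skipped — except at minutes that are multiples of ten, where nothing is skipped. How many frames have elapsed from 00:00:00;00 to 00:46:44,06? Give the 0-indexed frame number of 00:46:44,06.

84042

As if non-drop at 30 labels/s: (0 × 3600 + 46 × 60 + 44) × 30 + 6 = 84126.
Minute boundaries passed: 46; those not divisible by 10: 46 − 4 = 42; dropped labels = 2 × 42 = 84.
Actual frame index = 84126 − 84 = 84042.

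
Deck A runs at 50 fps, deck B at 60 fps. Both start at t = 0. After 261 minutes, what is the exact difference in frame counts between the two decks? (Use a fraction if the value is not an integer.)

156600 frames

261 min = 15660 s.
A emits 50 × 15660 = 783000 frames; B emits 60 × 15660 = 939600.
Difference = 156600 frames; B is ahead of A.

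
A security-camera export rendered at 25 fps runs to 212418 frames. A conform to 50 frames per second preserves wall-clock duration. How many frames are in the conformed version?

424836 frames

Frames at target rate = 212418 × (50) / (25) = 424836.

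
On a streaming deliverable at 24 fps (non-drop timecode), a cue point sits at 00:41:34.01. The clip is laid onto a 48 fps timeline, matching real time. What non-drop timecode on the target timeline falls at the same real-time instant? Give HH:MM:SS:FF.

Source frame index: (0×3600 + 41×60 + 34) × 24 + 1 = 59857.
Real time: 59857 / (24) = 59857/24 s.
Target frame: (59857/24) × (48) = 119714.
At 48 labels/s: frame 119714 → 00:41:34:02.

00:41:34:02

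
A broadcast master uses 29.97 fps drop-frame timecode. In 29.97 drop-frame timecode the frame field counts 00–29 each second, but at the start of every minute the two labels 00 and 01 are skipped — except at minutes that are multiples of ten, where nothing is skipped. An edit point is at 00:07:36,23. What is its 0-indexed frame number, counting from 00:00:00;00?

13689

As if non-drop at 30 labels/s: (0 × 3600 + 7 × 60 + 36) × 30 + 23 = 13703.
Minute boundaries passed: 7; those not divisible by 10: 7 − 0 = 7; dropped labels = 2 × 7 = 14.
Actual frame index = 13703 − 14 = 13689.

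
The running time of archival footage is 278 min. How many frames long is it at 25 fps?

278 min = 16680 s.
Frames = 16680 × 25 = 417000.

417000 frames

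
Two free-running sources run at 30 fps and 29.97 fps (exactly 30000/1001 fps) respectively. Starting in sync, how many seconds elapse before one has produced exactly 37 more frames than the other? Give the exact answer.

37037/30 seconds

The gap grows by |30000/1001 − 30| = 30/1001 frames per second.
Time for a 37-frame gap: 37 ÷ (30/1001) = 37037/30 s.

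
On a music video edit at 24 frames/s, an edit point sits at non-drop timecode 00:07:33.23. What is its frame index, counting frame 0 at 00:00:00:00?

Total seconds to the label: (0 × 3600 + 7 × 60 + 33) = 453.
Frame index = 453 × 24 + 23 = 10895.

10895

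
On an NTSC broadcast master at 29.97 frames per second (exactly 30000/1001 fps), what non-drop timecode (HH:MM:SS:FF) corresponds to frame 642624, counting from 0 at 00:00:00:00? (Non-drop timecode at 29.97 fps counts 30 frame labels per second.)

642624 ÷ 30 = 21420 full seconds, remainder 24 frames.
21420 s = 5 h 57 min 0 s.
Timecode: 05:57:00:24.

05:57:00:24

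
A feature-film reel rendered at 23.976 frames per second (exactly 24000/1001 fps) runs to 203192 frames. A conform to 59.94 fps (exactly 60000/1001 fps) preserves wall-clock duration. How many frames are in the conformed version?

507980 frames

Target frames = source frames × (target rate / source rate) = 203192 × (60000/1001)/(24000/1001) = 203192 × 5/2 = 507980.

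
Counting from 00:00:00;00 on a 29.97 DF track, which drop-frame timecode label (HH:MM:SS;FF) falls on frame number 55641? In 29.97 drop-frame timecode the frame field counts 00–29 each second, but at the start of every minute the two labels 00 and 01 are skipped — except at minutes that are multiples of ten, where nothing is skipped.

00:30:56;15

Ten DF minutes hold 17982 frames, so frame 55641 lies in block 3 (frames 53946–71927) with 1695 frames into that block.
The block's first minute is 1800 frames and the rest 1798 each; 1695 frames reaches minute 0, so 3 × 18 + 0 × 2 = 54 labels have been skipped so far.
Adding those back, label number 55641 + 54 = 55695 at 30 labels/s is 1856 s + 15 f = 0 h 30 min 56 s frame 15, i.e. 00:30:56;15.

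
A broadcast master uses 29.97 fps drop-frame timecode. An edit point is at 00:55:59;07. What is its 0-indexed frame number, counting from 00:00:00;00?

100677

Complete 10-minute blocks: 5, each 17982 frames → 89910.
Remaining 5 whole minutes in the current block: 1800 + 4 × 1798 = 8992 frames.
Within the current minute: 59 × 30 + 7 − 2 = 1775 (labels ;00/;01 skipped at this minute). Total = 89910 + 8992 + 1775 = 100677.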